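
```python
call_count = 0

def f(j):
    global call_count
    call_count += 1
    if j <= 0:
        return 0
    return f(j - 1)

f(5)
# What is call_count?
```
Call trace:
f(j=5)
  f(j=4)
    f(j=3)
      f(j=2)
        f(j=1)
          f(j=0)
          -> return 0
        -> return 0
      -> return 0
    -> return 0
  -> return 0
-> return 0

call_count is incremented once per call. f is entered once for each j = 5, 4, 3, 2, 1, 0 (the j <= 0 call returns without recursing), i.e. 5 + 1 calls.
call_count = 6

Final answer: 6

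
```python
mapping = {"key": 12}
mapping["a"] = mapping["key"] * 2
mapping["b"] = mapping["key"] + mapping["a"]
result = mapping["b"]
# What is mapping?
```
Trace:
  mapping={'key': 12}
  mapping={'key': 12, 'a': 24}
  mapping={'key': 12, 'a': 24, 'b': 36}
  mapping={'key': 12, 'a': 24, 'b': 36}, result=36

Final answer: {'key': 12, 'a': 24, 'b': 36}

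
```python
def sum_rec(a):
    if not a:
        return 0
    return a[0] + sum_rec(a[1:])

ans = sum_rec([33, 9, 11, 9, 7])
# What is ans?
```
Call trace:
sum_rec(a=[33, 9, 11, 9, 7])
  sum_rec(a=[9, 11, 9, 7])
    sum_rec(a=[11, 9, 7])
      sum_rec(a=[9, 7])
        sum_rec(a=[7])
          sum_rec(a=[])
          -> return 0
        -> return 7
      -> return 16
    -> return 27
  -> return 36
-> return 69

Final answer: 69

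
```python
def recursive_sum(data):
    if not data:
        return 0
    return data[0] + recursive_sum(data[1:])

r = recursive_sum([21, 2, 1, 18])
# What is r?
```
Call trace:
recursive_sum(data=[21, 2, 1, 18])
  recursive_sum(data=[2, 1, 18])
    recursive_sum(data=[1, 18])
      recursive_sum(data=[18])
        recursive_sum(data=[])
        -> return 0
      -> return 18
    -> return 19
  -> return 21
-> return 42

Final answer: 42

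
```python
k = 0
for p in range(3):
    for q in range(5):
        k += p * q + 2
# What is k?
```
Trace:
  k=0
  k=2, p=0, q=0
  k=4, p=0, q=1
  k=6, p=0, q=2
  k=8, p=0, q=3
  k=10, p=0, q=4
  k=12, p=1, q=0
  k=15, p=1, q=1
  k=19, p=1, q=2
  k=24, p=1, q=3
  k=30, p=1, q=4
  k=32, p=2, q=0
  k=36, p=2, q=1
  k=42, p=2, q=2
  k=50, p=2, q=3
  k=60, p=2, q=4

Final answer: 60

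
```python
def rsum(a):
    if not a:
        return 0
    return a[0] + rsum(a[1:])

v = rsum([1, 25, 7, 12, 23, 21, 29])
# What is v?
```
Call trace:
rsum(a=[1, 25, 7, 12, 23, 21, 29])
  rsum(a=[25, 7, 12, 23, 21, 29])
    rsum(a=[7, 12, 23, 21, 29])
      rsum(a=[12, 23, 21, 29])
        rsum(a=[23, 21, 29])
          rsum(a=[21, 29])
            rsum(a=[29])
              rsum(a=[])
              -> return 0
            -> return 29
          -> return 50
        -> return 73
      -> return 85
    -> return 92
  -> return 117
-> return 118

Final answer: 118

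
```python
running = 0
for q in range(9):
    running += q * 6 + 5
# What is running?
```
Trace:
  running=0
  running=5, q=0
  running=16, q=1
  running=33, q=2
  running=56, q=3
  running=85, q=4
  running=120, q=5
  running=161, q=6
  running=208, q=7
  running=261, q=8

Final answer: 261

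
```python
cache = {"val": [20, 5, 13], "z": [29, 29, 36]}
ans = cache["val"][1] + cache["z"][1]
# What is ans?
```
Trace:
  cache={'val': [20, 5, 13], 'z': [29, 29, 36]}
  cache={'val': [20, 5, 13], 'z': [29, 29, 36]}, ans=34

Final answer: 34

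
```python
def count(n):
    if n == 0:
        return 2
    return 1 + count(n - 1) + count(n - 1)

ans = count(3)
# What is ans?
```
Call trace (a repeated sub-call is expanded the first time; later identical calls just restate its return value):
count(n=3)
  count(n=2)
    count(n=1)
      count(n=0)
      -> return 2
      count(n=0)
      -> return 2
    -> return 5
    count(n=1) -> return 5  (same call as traced above)
  -> return 11
  count(n=2) -> return 11  (same call as traced above)
-> return 23

Final answer: 23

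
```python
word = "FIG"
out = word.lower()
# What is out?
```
Trace:
  word='FIG'
  word='FIG', out='fig'

Final answer: 'fig'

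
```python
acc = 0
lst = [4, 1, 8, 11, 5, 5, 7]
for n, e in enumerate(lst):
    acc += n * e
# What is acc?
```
Trace:
  acc=0
  acc=0, n=0, e=4
  acc=1, n=1, e=1
  acc=17, n=2, e=8
  acc=50, n=3, e=11
  acc=70, n=4, e=5
  acc=95, n=5, e=5
  acc=137, n=6, e=7

Final answer: 137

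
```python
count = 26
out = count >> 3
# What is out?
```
Trace:
  count=26
  count=26, out=3

Final answer: 3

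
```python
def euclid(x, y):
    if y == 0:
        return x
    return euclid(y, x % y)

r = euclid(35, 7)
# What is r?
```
Call trace:
euclid(x=35, y=7)
  euclid(x=7, y=0)
  -> return 7
-> return 7

Final answer: 7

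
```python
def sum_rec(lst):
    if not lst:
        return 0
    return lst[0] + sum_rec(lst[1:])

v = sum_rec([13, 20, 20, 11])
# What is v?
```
Call trace:
sum_rec(lst=[13, 20, 20, 11])
  sum_rec(lst=[20, 20, 11])
    sum_rec(lst=[20, 11])
      sum_rec(lst=[11])
        sum_rec(lst=[])
        -> return 0
      -> return 11
    -> return 31
  -> return 51
-> return 64

Final answer: 64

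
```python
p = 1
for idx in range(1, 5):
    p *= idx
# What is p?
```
Trace:
  p=1
  p=1, idx=1
  p=2, idx=2
  p=6, idx=3
  p=24, idx=4

Final answer: 24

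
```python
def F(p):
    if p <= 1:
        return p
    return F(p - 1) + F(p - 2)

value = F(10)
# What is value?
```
Call trace (a repeated sub-call is expanded the first time; later identical calls just restate its return value):
F(p=10)
  F(p=9)
    F(p=8)
      F(p=7)
        F(p=6)
          F(p=5)
            F(p=4)
              F(p=3)
                F(p=2)
                  F(p=1)
                  -> return 1
                  F(p=0)
                  -> return 0
                -> return 1
                F(p=1)
                -> return 1
              -> return 2
              F(p=2) -> return 1  (same call as traced above)
            -> return 3
            F(p=3) -> return 2  (same call as traced above)
          -> return 5
          F(p=4) -> return 3  (same call as traced above)
        -> return 8
        F(p=5) -> return 5  (same call as traced above)
      -> return 13
      F(p=6) -> return 8  (same call as traced above)
    -> return 21
    F(p=7) -> return 13  (same call as traced above)
  -> return 34
  F(p=8) -> return 21  (same call as traced above)
-> return 55

Final answer: 55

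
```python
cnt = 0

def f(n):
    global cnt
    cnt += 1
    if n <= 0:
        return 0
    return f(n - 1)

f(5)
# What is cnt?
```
Call trace:
f(n=5)
  f(n=4)
    f(n=3)
      f(n=2)
        f(n=1)
          f(n=0)
          -> return 0
        -> return 0
      -> return 0
    -> return 0
  -> return 0
-> return 0

cnt is incremented once per call. f is entered once for each n = 5, 4, 3, 2, 1, 0 (the n <= 0 call returns without recursing), i.e. 5 + 1 calls.
cnt = 6

Final answer: 6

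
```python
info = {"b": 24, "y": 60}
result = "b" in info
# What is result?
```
Trace:
  info={'b': 24, 'y': 60}
  info={'b': 24, 'y': 60}, result=True

Final answer: True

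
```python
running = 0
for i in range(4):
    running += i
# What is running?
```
Trace:
  running=0
  running=0, i=0
  running=1, i=1
  running=3, i=2
  running=6, i=3

Final answer: 6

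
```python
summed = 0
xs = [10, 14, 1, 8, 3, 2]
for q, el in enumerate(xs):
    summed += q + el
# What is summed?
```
Trace:
  summed=0
  summed=10, q=0, el=10
  summed=25, q=1, el=14
  summed=28, q=2, el=1
  summed=39, q=3, el=8
  summed=46, q=4, el=3
  summed=53, q=5, el=2

Final answer: 53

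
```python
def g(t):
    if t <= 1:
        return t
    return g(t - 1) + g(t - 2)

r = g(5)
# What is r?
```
Call trace (a repeated sub-call is expanded the first time; later identical calls just restate its return value):
g(t=5)
  g(t=4)
    g(t=3)
      g(t=2)
        g(t=1)
        -> return 1
        g(t=0)
        -> return 0
      -> return 1
      g(t=1)
      -> return 1
    -> return 2
    g(t=2) -> return 1  (same call as traced above)
  -> return 3
  g(t=3) -> return 2  (same call as traced above)
-> return 5

Final answer: 5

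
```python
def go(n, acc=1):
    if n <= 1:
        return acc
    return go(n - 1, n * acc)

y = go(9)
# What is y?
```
Call trace:
go(n=9, acc=1)
  go(n=8, acc=9)
    go(n=7, acc=72)
      go(n=6, acc=504)
        go(n=5, acc=3024)
          go(n=4, acc=15120)
            go(n=3, acc=60480)
              go(n=2, acc=181440)
                go(n=1, acc=362880)
                -> return 362880
              -> return 362880
            -> return 362880
          -> return 362880
        -> return 362880
      -> return 362880
    -> return 362880
  -> return 362880
-> return 362880

Final answer: 362880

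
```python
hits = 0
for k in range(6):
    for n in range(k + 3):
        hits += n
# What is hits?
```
Trace:
  hits=0
  hits=0, k=0, n=0
  hits=1, k=0, n=1
  hits=3, k=0, n=2
  hits=3, k=1, n=0
  hits=4, k=1, n=1
  hits=6, k=1, n=2
  hits=9, k=1, n=3
  hits=9, k=2, n=0
  hits=10, k=2, n=1
  hits=12, k=2, n=2
  hits=15, k=2, n=3
  hits=19, k=2, n=4
  hits=19, k=3, n=0
  hits=20, k=3, n=1
  hits=22, k=3, n=2
  hits=25, k=3, n=3
  hits=29, k=3, n=4
  hits=34, k=3, n=5
  hits=34, k=4, n=0
  hits=35, k=4, n=1
  hits=37, k=4, n=2
  hits=40, k=4, n=3
  hits=44, k=4, n=4
  hits=49, k=4, n=5
  hits=55, k=4, n=6
  hits=55, k=5, n=0
  hits=56, k=5, n=1
  hits=58, k=5, n=2
  hits=61, k=5, n=3
  hits=65, k=5, n=4
  hits=70, k=5, n=5
  hits=76, k=5, n=6
  hits=83, k=5, n=7

Final answer: 83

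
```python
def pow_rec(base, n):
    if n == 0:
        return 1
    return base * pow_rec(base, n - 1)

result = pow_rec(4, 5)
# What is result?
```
Call trace:
pow_rec(base=4, n=5)
  pow_rec(base=4, n=4)
    pow_rec(base=4, n=3)
      pow_rec(base=4, n=2)
        pow_rec(base=4, n=1)
          pow_rec(base=4, n=0)
          -> return 1
        -> return 4
      -> return 16
    -> return 64
  -> return 256
-> return 1024

Final answer: 1024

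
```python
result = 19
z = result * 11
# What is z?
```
Trace:
  result=19
  result=19, z=209

Final answer: 209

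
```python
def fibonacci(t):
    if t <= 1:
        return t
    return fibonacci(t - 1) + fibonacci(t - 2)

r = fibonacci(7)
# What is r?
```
Call trace (a repeated sub-call is expanded the first time; later identical calls just restate its return value):
fibonacci(t=7)
  fibonacci(t=6)
    fibonacci(t=5)
      fibonacci(t=4)
        fibonacci(t=3)
          fibonacci(t=2)
            fibonacci(t=1)
            -> return 1
            fibonacci(t=0)
            -> return 0
          -> return 1
          fibonacci(t=1)
          -> return 1
        -> return 2
        fibonacci(t=2) -> return 1  (same call as traced above)
      -> return 3
      fibonacci(t=3) -> return 2  (same call as traced above)
    -> return 5
    fibonacci(t=4) -> return 3  (same call as traced above)
  -> return 8
  fibonacci(t=5) -> return 5  (same call as traced above)
-> return 13

Final answer: 13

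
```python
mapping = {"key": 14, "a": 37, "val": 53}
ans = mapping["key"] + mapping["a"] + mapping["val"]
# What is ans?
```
Trace:
  mapping={'key': 14, 'a': 37, 'val': 53}
  mapping={'key': 14, 'a': 37, 'val': 53}, ans=104

Final answer: 104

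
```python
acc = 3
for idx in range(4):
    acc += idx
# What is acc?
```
Trace:
  acc=3
  acc=3, idx=0
  acc=4, idx=1
  acc=6, idx=2
  acc=9, idx=3

Final answer: 9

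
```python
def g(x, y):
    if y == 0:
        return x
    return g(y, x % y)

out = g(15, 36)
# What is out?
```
Call trace:
g(x=15, y=36)
  g(x=36, y=15)
    g(x=15, y=6)
      g(x=6, y=3)
        g(x=3, y=0)
        -> return 3
      -> return 3
    -> return 3
  -> return 3
-> return 3

Final answer: 3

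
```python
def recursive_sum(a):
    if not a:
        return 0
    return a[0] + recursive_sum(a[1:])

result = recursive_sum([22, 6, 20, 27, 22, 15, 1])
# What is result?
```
Call trace:
recursive_sum(a=[22, 6, 20, 27, 22, 15, 1])
  recursive_sum(a=[6, 20, 27, 22, 15, 1])
    recursive_sum(a=[20, 27, 22, 15, 1])
      recursive_sum(a=[27, 22, 15, 1])
        recursive_sum(a=[22, 15, 1])
          recursive_sum(a=[15, 1])
            recursive_sum(a=[1])
              recursive_sum(a=[])
              -> return 0
            -> return 1
          -> return 16
        -> return 38
      -> return 65
    -> return 85
  -> return 91
-> return 113

Final answer: 113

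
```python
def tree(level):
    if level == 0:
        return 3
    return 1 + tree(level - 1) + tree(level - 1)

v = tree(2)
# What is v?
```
Call trace (a repeated sub-call is expanded the first time; later identical calls just restate its return value):
tree(level=2)
  tree(level=1)
    tree(level=0)
    -> return 3
    tree(level=0)
    -> return 3
  -> return 7
  tree(level=1) -> return 7  (same call as traced above)
-> return 15

Final answer: 15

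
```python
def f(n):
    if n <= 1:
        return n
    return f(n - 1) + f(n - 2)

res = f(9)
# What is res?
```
Call trace (a repeated sub-call is expanded the first time; later identical calls just restate its return value):
f(n=9)
  f(n=8)
    f(n=7)
      f(n=6)
        f(n=5)
          f(n=4)
            f(n=3)
              f(n=2)
                f(n=1)
                -> return 1
                f(n=0)
                -> return 0
              -> return 1
              f(n=1)
              -> return 1
            -> return 2
            f(n=2) -> return 1  (same call as traced above)
          -> return 3
          f(n=3) -> return 2  (same call as traced above)
        -> return 5
        f(n=4) -> return 3  (same call as traced above)
      -> return 8
      f(n=5) -> return 5  (same call as traced above)
    -> return 13
    f(n=6) -> return 8  (same call as traced above)
  -> return 21
  f(n=7) -> return 13  (same call as traced above)
-> return 34

Final answer: 34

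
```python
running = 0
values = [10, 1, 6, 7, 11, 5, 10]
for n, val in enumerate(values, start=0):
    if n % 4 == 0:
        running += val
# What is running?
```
Trace:
  running=0
  running=10, n=0, val=10
  running=10, n=1, val=1
  running=10, n=2, val=6
  running=10, n=3, val=7
  running=21, n=4, val=11
  running=21, n=5, val=5
  running=21, n=6, val=10

Final answer: 21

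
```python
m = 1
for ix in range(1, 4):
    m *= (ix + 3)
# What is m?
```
Trace:
  m=1
  m=4, ix=1
  m=20, ix=2
  m=120, ix=3

Final answer: 120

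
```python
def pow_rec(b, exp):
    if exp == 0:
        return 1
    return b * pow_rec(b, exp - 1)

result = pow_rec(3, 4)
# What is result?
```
Call trace:
pow_rec(b=3, exp=4)
  pow_rec(b=3, exp=3)
    pow_rec(b=3, exp=2)
      pow_rec(b=3, exp=1)
        pow_rec(b=3, exp=0)
        -> return 1
      -> return 3
    -> return 9
  -> return 27
-> return 81

Final answer: 81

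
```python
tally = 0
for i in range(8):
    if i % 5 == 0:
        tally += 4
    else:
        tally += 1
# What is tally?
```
Trace:
  tally=0
  tally=4, i=0
  tally=5, i=1
  tally=6, i=2
  tally=7, i=3
  tally=8, i=4
  tally=12, i=5
  tally=13, i=6
  tally=14, i=7

Final answer: 14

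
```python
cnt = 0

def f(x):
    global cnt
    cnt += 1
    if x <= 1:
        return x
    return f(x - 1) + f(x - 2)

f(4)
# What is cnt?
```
Call trace (a repeated sub-call is expanded the first time; later identical calls just restate its return value):
f(x=4)
  f(x=3)
    f(x=2)
      f(x=1)
      -> return 1
      f(x=0)
      -> return 0
    -> return 1
    f(x=1)
    -> return 1
  -> return 2
  f(x=2) -> return 1  (same call as traced above)
-> return 3

cnt is incremented once per call, so count the calls in each subtree. Let C(x) = number of calls made by f(x).
C(0) = C(1) = 1 (base case, no recursion); C(x) = 1 + C(x - 1) + C(x - 2) otherwise.
C(2) = 1 + C(1) + C(0) = 1 + 1 + 1 = 3
C(3) = 1 + C(2) + C(1) = 1 + 3 + 1 = 5
C(4) = 1 + C(3) + C(2) = 1 + 5 + 3 = 9
cnt = C(4) = 9

Final answer: 9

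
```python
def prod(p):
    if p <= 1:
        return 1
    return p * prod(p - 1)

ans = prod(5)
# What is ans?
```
Call trace:
prod(p=5)
  prod(p=4)
    prod(p=3)
      prod(p=2)
        prod(p=1)
        -> return 1
      -> return 2
    -> return 6
  -> return 24
-> return 120

Final answer: 120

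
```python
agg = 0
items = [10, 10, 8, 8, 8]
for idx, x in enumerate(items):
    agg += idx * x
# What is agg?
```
Trace:
  agg=0
  agg=0, idx=0, x=10
  agg=10, idx=1, x=10
  agg=26, idx=2, x=8
  agg=50, idx=3, x=8
  agg=82, idx=4, x=8

Final answer: 82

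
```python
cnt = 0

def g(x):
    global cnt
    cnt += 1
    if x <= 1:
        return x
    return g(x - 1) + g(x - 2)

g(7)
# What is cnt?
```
Call trace (a repeated sub-call is expanded the first time; later identical calls just restate its return value):
g(x=7)
  g(x=6)
    g(x=5)
      g(x=4)
        g(x=3)
          g(x=2)
            g(x=1)
            -> return 1
            g(x=0)
            -> return 0
          -> return 1
          g(x=1)
          -> return 1
        -> return 2
        g(x=2) -> return 1  (same call as traced above)
      -> return 3
      g(x=3) -> return 2  (same call as traced above)
    -> return 5
    g(x=4) -> return 3  (same call as traced above)
  -> return 8
  g(x=5) -> return 5  (same call as traced above)
-> return 13

cnt is incremented once per call, so count the calls in each subtree. Let C(x) = number of calls made by g(x).
C(0) = C(1) = 1 (base case, no recursion); C(x) = 1 + C(x - 1) + C(x - 2) otherwise.
C(2) = 1 + C(1) + C(0) = 1 + 1 + 1 = 3
C(3) = 1 + C(2) + C(1) = 1 + 3 + 1 = 5
C(4) = 1 + C(3) + C(2) = 1 + 5 + 3 = 9
C(5) = 1 + C(4) + C(3) = 1 + 9 + 5 = 15
C(6) = 1 + C(5) + C(4) = 1 + 15 + 9 = 25
C(7) = 1 + C(6) + C(5) = 1 + 25 + 15 = 41
cnt = C(7) = 41

Final answer: 41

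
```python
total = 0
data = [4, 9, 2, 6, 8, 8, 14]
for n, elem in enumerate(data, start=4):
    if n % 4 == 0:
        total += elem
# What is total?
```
Trace:
  total=0
  total=4, n=4, elem=4
  total=4, n=5, elem=9
  total=4, n=6, elem=2
  total=4, n=7, elem=6
  total=12, n=8, elem=8
  total=12, n=9, elem=8
  total=12, n=10, elem=14

Final answer: 12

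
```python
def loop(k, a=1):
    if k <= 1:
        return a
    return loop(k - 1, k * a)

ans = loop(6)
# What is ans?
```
Call trace:
loop(k=6, a=1)
  loop(k=5, a=6)
    loop(k=4, a=30)
      loop(k=3, a=120)
        loop(k=2, a=360)
          loop(k=1, a=720)
          -> return 720
        -> return 720
      -> return 720
    -> return 720
  -> return 720
-> return 720

Final answer: 720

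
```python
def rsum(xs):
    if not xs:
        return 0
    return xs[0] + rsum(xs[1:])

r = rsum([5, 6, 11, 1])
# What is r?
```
Call trace:
rsum(xs=[5, 6, 11, 1])
  rsum(xs=[6, 11, 1])
    rsum(xs=[11, 1])
      rsum(xs=[1])
        rsum(xs=[])
        -> return 0
      -> return 1
    -> return 12
  -> return 18
-> return 23

Final answer: 23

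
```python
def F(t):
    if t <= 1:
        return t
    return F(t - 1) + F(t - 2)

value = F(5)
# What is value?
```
Call trace (a repeated sub-call is expanded the first time; later identical calls just restate its return value):
F(t=5)
  F(t=4)
    F(t=3)
      F(t=2)
        F(t=1)
        -> return 1
        F(t=0)
        -> return 0
      -> return 1
      F(t=1)
      -> return 1
    -> return 2
    F(t=2) -> return 1  (same call as traced above)
  -> return 3
  F(t=3) -> return 2  (same call as traced above)
-> return 5

Final answer: 5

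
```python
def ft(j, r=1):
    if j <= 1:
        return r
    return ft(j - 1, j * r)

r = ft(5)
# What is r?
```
Call trace:
ft(j=5, r=1)
  ft(j=4, r=5)
    ft(j=3, r=20)
      ft(j=2, r=60)
        ft(j=1, r=120)
        -> return 120
      -> return 120
    -> return 120
  -> return 120
-> return 120

Final answer: 120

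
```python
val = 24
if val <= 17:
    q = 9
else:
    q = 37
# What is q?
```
Trace:
  val=24
  val=24, q=37

Final answer: 37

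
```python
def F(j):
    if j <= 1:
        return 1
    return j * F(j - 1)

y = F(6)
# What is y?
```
Call trace:
F(j=6)
  F(j=5)
    F(j=4)
      F(j=3)
        F(j=2)
          F(j=1)
          -> return 1
        -> return 2
      -> return 6
    -> return 24
  -> return 120
-> return 720

Final answer: 720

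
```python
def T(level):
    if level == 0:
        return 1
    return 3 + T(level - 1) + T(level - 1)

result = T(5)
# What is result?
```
Call trace (a repeated sub-call is expanded the first time; later identical calls just restate its return value):
T(level=5)
  T(level=4)
    T(level=3)
      T(level=2)
        T(level=1)
          T(level=0)
          -> return 1
          T(level=0)
          -> return 1
        -> return 5
        T(level=1) -> return 5  (same call as traced above)
      -> return 13
      T(level=2) -> return 13  (same call as traced above)
    -> return 29
    T(level=3) -> return 29  (same call as traced above)
  -> return 61
  T(level=4) -> return 61  (same call as traced above)
-> return 125

Final answer: 125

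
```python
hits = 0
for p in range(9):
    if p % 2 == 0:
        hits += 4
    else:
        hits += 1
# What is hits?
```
Trace:
  hits=0
  hits=4, p=0
  hits=5, p=1
  hits=9, p=2
  hits=10, p=3
  hits=14, p=4
  hits=15, p=5
  hits=19, p=6
  hits=20, p=7
  hits=24, p=8

Final answer: 24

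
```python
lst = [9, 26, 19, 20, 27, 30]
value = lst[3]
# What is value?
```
Trace:
  lst=[9, 26, 19, 20, 27, 30]
  lst=[9, 26, 19, 20, 27, 30], value=20

Final answer: 20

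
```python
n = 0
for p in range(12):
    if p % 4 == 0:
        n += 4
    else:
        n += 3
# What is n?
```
Trace:
  n=0
  n=4, p=0
  n=7, p=1
  n=10, p=2
  n=13, p=3
  n=17, p=4
  n=20, p=5
  n=23, p=6
  n=26, p=7
  n=30, p=8
  n=33, p=9
  n=36, p=10
  n=39, p=11

Final answer: 39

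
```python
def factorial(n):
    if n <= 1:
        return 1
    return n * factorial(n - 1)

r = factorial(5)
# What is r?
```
Call trace:
factorial(n=5)
  factorial(n=4)
    factorial(n=3)
      factorial(n=2)
        factorial(n=1)
        -> return 1
      -> return 2
    -> return 6
  -> return 24
-> return 120

Final answer: 120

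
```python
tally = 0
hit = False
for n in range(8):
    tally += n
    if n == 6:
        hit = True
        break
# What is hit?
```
Trace:
  tally=0
  tally=0, hit=False
  tally=0, hit=False, n=0
  tally=1, hit=False, n=1
  tally=3, hit=False, n=2
  tally=6, hit=False, n=3
  tally=10, hit=False, n=4
  tally=15, hit=False, n=5
  tally=21, hit=True, n=6

Final answer: True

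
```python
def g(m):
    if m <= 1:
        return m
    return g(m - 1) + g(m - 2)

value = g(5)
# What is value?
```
Call trace (a repeated sub-call is expanded the first time; later identical calls just restate its return value):
g(m=5)
  g(m=4)
    g(m=3)
      g(m=2)
        g(m=1)
        -> return 1
        g(m=0)
        -> return 0
      -> return 1
      g(m=1)
      -> return 1
    -> return 2
    g(m=2) -> return 1  (same call as traced above)
  -> return 3
  g(m=3) -> return 2  (same call as traced above)
-> return 5

Final answer: 5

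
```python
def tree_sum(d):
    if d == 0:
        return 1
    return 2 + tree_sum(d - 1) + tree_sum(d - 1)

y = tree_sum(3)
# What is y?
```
Call trace (a repeated sub-call is expanded the first time; later identical calls just restate its return value):
tree_sum(d=3)
  tree_sum(d=2)
    tree_sum(d=1)
      tree_sum(d=0)
      -> return 1
      tree_sum(d=0)
      -> return 1
    -> return 4
    tree_sum(d=1) -> return 4  (same call as traced above)
  -> return 10
  tree_sum(d=2) -> return 10  (same call as traced above)
-> return 22

Final answer: 22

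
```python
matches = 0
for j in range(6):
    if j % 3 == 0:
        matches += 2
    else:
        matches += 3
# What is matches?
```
Trace:
  matches=0
  matches=2, j=0
  matches=5, j=1
  matches=8, j=2
  matches=10, j=3
  matches=13, j=4
  matches=16, j=5

Final answer: 16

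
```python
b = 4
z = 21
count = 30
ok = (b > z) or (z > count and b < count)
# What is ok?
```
Trace:
  b=4
  b=4, z=21
  b=4, z=21, count=30
  b=4, z=21, count=30, ok=False

Final answer: False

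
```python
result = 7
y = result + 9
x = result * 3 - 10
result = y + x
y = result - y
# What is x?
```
Trace:
  result=7
  result=7, y=16
  result=7, y=16, x=11
  result=27, y=16, x=11
  result=27, y=11, x=11

Final answer: 11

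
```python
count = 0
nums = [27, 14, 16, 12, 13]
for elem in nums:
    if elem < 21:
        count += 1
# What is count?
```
Trace:
  count=0
  count=0, elem=27
  count=1, elem=14
  count=2, elem=16
  count=3, elem=12
  count=4, elem=13

Final answer: 4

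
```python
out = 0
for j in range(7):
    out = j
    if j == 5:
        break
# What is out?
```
Trace:
  out=0
  out=0, j=0
  out=1, j=1
  out=2, j=2
  out=3, j=3
  out=4, j=4
  out=5, j=5

Final answer: 5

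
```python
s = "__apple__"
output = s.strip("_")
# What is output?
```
Trace:
  s='__apple__'
  s='__apple__', output='apple'

Final answer: 'apple'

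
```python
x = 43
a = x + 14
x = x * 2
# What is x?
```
Trace:
  x=43
  x=43, a=57
  x=86, a=57

Final answer: 86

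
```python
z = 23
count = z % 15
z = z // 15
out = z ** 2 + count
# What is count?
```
Trace:
  z=23
  z=23, count=8
  z=1, count=8
  z=1, count=8, out=9

Final answer: 8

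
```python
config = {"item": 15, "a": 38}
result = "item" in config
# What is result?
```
Trace:
  config={'item': 15, 'a': 38}
  config={'item': 15, 'a': 38}, result=True

Final answer: True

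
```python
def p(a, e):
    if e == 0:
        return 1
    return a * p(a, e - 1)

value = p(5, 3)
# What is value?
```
Call trace:
p(a=5, e=3)
  p(a=5, e=2)
    p(a=5, e=1)
      p(a=5, e=0)
      -> return 1
    -> return 5
  -> return 25
-> return 125

Final answer: 125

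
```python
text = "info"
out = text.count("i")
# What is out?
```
Trace:
  text='info'
  text='info', out=1

Final answer: 1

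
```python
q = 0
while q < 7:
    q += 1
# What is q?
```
Trace:
  q=0
  q=1
  q=2
  q=3
  q=4
  q=5
  q=6
  q=7

Final answer: 7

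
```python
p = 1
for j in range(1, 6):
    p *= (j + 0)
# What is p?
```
Trace:
  p=1
  p=1, j=1
  p=2, j=2
  p=6, j=3
  p=24, j=4
  p=120, j=5

Final answer: 120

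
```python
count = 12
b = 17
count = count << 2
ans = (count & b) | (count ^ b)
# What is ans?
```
Trace:
  count=12
  count=12, b=17
  count=48, b=17
  count=48, b=17, ans=49

Final answer: 49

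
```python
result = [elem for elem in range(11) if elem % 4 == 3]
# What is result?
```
Trace:
  elem=0
  elem=1
  elem=2
  elem=3
  elem=4
  elem=5
  elem=6
  elem=7
  elem=8
  elem=9
  elem=10
  result=[3, 7]

Final answer: [3, 7]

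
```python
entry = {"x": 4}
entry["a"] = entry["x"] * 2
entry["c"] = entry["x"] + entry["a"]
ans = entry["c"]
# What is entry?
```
Trace:
  entry={'x': 4}
  entry={'x': 4, 'a': 8}
  entry={'x': 4, 'a': 8, 'c': 12}
  entry={'x': 4, 'a': 8, 'c': 12}, ans=12

Final answer: {'x': 4, 'a': 8, 'c': 12}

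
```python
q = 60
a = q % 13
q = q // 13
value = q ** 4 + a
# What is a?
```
Trace:
  q=60
  q=60, a=8
  q=4, a=8
  q=4, a=8, value=264

Final answer: 8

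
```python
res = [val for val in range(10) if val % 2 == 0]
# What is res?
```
Trace:
  val=0
  val=1
  val=2
  val=3
  val=4
  val=5
  val=6
  val=7
  val=8
  val=9
  res=[0, 2, 4, 6, 8]

Final answer: [0, 2, 4, 6, 8]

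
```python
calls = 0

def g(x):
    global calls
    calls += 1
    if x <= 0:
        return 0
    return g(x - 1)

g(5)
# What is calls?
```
Call trace:
g(x=5)
  g(x=4)
    g(x=3)
      g(x=2)
        g(x=1)
          g(x=0)
          -> return 0
        -> return 0
      -> return 0
    -> return 0
  -> return 0
-> return 0

calls is incremented once per call. g is entered once for each x = 5, 4, 3, 2, 1, 0 (the x <= 0 call returns without recursing), i.e. 5 + 1 calls.
calls = 6

Final answer: 6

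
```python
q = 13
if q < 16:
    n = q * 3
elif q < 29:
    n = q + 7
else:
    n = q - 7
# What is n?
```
Trace:
  q=13
  q=13, n=39

Final answer: 39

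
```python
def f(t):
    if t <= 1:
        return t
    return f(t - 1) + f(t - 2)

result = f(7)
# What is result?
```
Call trace (a repeated sub-call is expanded the first time; later identical calls just restate its return value):
f(t=7)
  f(t=6)
    f(t=5)
      f(t=4)
        f(t=3)
          f(t=2)
            f(t=1)
            -> return 1
            f(t=0)
            -> return 0
          -> return 1
          f(t=1)
          -> return 1
        -> return 2
        f(t=2) -> return 1  (same call as traced above)
      -> return 3
      f(t=3) -> return 2  (same call as traced above)
    -> return 5
    f(t=4) -> return 3  (same call as traced above)
  -> return 8
  f(t=5) -> return 5  (same call as traced above)
-> return 13

Final answer: 13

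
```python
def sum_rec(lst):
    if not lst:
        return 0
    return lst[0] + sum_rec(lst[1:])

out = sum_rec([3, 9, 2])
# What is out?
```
Call trace:
sum_rec(lst=[3, 9, 2])
  sum_rec(lst=[9, 2])
    sum_rec(lst=[2])
      sum_rec(lst=[])
      -> return 0
    -> return 2
  -> return 11
-> return 14

Final answer: 14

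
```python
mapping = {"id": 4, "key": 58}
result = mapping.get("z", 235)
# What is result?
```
Trace:
  mapping={'id': 4, 'key': 58}
  mapping={'id': 4, 'key': 58}, result=235

Final answer: 235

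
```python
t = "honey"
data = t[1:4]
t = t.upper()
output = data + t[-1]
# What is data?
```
Trace:
  t='honey'
  t='honey', data='one'
  t='HONEY', data='one'
  t='HONEY', data='one', output='oneY'

Final answer: 'one'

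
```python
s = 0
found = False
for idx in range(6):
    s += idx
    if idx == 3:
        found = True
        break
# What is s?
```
Trace:
  s=0
  s=0, found=False
  s=0, found=False, idx=0
  s=1, found=False, idx=1
  s=3, found=False, idx=2
  s=6, found=True, idx=3

Final answer: 6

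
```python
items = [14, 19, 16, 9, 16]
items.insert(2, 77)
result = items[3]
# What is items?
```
Trace:
  items=[14, 19, 16, 9, 16]
  items=[14, 19, 77, 16, 9, 16]
  items=[14, 19, 77, 16, 9, 16], result=16

Final answer: [14, 19, 77, 16, 9, 16]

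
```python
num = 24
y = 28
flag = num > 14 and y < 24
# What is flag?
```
Trace:
  num=24
  num=24, y=28
  num=24, y=28, flag=False

Final answer: False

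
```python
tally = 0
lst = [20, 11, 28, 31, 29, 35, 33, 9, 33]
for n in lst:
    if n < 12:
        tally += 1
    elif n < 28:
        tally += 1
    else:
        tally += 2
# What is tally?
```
Trace:
  tally=0
  tally=1, n=20
  tally=2, n=11
  tally=4, n=28
  tally=6, n=31
  tally=8, n=29
  tally=10, n=35
  tally=12, n=33
  tally=13, n=9
  tally=15, n=33

Final answer: 15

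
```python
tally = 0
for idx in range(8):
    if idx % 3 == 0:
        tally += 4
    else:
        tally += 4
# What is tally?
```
Trace:
  tally=0
  tally=4, idx=0
  tally=8, idx=1
  tally=12, idx=2
  tally=16, idx=3
  tally=20, idx=4
  tally=24, idx=5
  tally=28, idx=6
  tally=32, idx=7

Final answer: 32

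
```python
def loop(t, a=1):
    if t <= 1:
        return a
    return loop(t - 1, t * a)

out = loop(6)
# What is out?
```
Call trace:
loop(t=6, a=1)
  loop(t=5, a=6)
    loop(t=4, a=30)
      loop(t=3, a=120)
        loop(t=2, a=360)
          loop(t=1, a=720)
          -> return 720
        -> return 720
      -> return 720
    -> return 720
  -> return 720
-> return 720

Final answer: 720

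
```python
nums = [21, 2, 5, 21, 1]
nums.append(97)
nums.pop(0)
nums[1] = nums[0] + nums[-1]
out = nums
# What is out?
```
Trace:
  nums=[21, 2, 5, 21, 1]
  nums=[21, 2, 5, 21, 1, 97]
  nums=[2, 5, 21, 1, 97]
  nums=[2, 99, 21, 1, 97]
  nums=[2, 99, 21, 1, 97], out=[2, 99, 21, 1, 97]

Final answer: [2, 99, 21, 1, 97]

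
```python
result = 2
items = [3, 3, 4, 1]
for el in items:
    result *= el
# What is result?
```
Trace:
  result=2
  result=6, el=3
  result=18, el=3
  result=72, el=4
  result=72, el=1

Final answer: 72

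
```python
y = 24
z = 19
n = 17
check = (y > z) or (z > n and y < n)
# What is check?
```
Trace:
  y=24
  y=24, z=19
  y=24, z=19, n=17
  y=24, z=19, n=17, check=True

Final answer: True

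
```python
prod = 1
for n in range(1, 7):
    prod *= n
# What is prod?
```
Trace:
  prod=1
  prod=1, n=1
  prod=2, n=2
  prod=6, n=3
  prod=24, n=4
  prod=120, n=5
  prod=720, n=6

Final answer: 720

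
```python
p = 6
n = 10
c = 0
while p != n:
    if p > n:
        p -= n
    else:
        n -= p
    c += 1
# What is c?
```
Trace:
  p=6
  p=6, n=10
  p=6, n=10, c=0
  p=6, n=4, c=1
  p=2, n=4, c=2
  p=2, n=2, c=3

Final answer: 3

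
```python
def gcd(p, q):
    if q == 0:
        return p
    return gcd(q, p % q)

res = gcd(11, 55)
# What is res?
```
Call trace:
gcd(p=11, q=55)
  gcd(p=55, q=11)
    gcd(p=11, q=0)
    -> return 11
  -> return 11
-> return 11

Final answer: 11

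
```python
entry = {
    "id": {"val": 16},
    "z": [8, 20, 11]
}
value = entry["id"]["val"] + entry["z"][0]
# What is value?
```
Trace:
  entry={'id': {'val': 16}, 'z': [8, 20, 11]}
  entry={'id': {'val': 16}, 'z': [8, 20, 11]}, value=24

Final answer: 24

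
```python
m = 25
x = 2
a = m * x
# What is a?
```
Trace:
  m=25
  m=25, x=2
  m=25, x=2, a=50

Final answer: 50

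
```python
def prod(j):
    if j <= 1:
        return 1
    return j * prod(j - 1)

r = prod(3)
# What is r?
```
Call trace:
prod(j=3)
  prod(j=2)
    prod(j=1)
    -> return 1
  -> return 2
-> return 6

Final answer: 6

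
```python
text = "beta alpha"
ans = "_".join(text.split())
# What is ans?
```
Trace:
  text='beta alpha'
  text='beta alpha', ans='beta_alpha'

Final answer: 'beta_alpha'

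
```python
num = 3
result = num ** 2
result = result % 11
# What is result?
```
Trace:
  num=3
  num=3, result=9
  num=3, result=9

Final answer: 9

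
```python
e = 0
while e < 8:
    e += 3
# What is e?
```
Trace:
  e=0
  e=3
  e=6
  e=9

Final answer: 9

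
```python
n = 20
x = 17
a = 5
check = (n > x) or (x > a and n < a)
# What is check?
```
Trace:
  n=20
  n=20, x=17
  n=20, x=17, a=5
  n=20, x=17, a=5, check=True

Final answer: True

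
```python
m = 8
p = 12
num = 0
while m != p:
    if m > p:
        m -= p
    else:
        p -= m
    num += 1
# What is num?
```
Trace:
  m=8
  m=8, p=12
  m=8, p=12, num=0
  m=8, p=4, num=1
  m=4, p=4, num=2

Final answer: 2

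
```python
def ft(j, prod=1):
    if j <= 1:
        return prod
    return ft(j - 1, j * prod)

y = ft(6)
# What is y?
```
Call trace:
ft(j=6, prod=1)
  ft(j=5, prod=6)
    ft(j=4, prod=30)
      ft(j=3, prod=120)
        ft(j=2, prod=360)
          ft(j=1, prod=720)
          -> return 720
        -> return 720
      -> return 720
    -> return 720
  -> return 720
-> return 720

Final answer: 720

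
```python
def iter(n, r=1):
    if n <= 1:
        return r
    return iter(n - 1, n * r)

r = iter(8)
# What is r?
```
Call trace:
iter(n=8, r=1)
  iter(n=7, r=8)
    iter(n=6, r=56)
      iter(n=5, r=336)
        iter(n=4, r=1680)
          iter(n=3, r=6720)
            iter(n=2, r=20160)
              iter(n=1, r=40320)
              -> return 40320
            -> return 40320
          -> return 40320
        -> return 40320
      -> return 40320
    -> return 40320
  -> return 40320
-> return 40320

Final answer: 40320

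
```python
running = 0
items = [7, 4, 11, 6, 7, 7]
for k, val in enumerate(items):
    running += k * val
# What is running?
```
Trace:
  running=0
  running=0, k=0, val=7
  running=4, k=1, val=4
  running=26, k=2, val=11
  running=44, k=3, val=6
  running=72, k=4, val=7
  running=107, k=5, val=7

Final answer: 107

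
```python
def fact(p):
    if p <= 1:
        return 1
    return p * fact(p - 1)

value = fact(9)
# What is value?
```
Call trace:
fact(p=9)
  fact(p=8)
    fact(p=7)
      fact(p=6)
        fact(p=5)
          fact(p=4)
            fact(p=3)
              fact(p=2)
                fact(p=1)
                -> return 1
              -> return 2
            -> return 6
          -> return 24
        -> return 120
      -> return 720
    -> return 5040
  -> return 40320
-> return 362880

Final answer: 362880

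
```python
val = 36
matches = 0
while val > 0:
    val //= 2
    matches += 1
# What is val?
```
Trace:
  val=36
  val=36, matches=0
  val=18, matches=1
  val=9, matches=2
  val=4, matches=3
  val=2, matches=4
  val=1, matches=5
  val=0, matches=6

Final answer: 0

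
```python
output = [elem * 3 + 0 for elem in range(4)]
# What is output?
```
Trace:
  elem=0
  elem=1
  elem=2
  elem=3
  output=[0, 3, 6, 9]

Final answer: [0, 3, 6, 9]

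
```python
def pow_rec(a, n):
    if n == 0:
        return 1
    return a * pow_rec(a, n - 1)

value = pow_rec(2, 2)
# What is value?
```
Call trace:
pow_rec(a=2, n=2)
  pow_rec(a=2, n=1)
    pow_rec(a=2, n=0)
    -> return 1
  -> return 2
-> return 4

Final answer: 4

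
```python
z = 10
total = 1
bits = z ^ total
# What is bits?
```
Trace:
  z=10
  z=10, total=1
  z=10, total=1, bits=11

Final answer: 11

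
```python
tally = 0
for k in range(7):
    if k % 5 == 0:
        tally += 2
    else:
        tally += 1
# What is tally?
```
Trace:
  tally=0
  tally=2, k=0
  tally=3, k=1
  tally=4, k=2
  tally=5, k=3
  tally=6, k=4
  tally=8, k=5
  tally=9, k=6

Final answer: 9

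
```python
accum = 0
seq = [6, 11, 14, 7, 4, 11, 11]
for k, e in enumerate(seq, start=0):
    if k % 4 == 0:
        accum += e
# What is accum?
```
Trace:
  accum=0
  accum=6, k=0, e=6
  accum=6, k=1, e=11
  accum=6, k=2, e=14
  accum=6, k=3, e=7
  accum=10, k=4, e=4
  accum=10, k=5, e=11
  accum=10, k=6, e=11

Final answer: 10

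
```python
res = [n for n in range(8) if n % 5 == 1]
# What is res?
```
Trace:
  n=0
  n=1
  n=2
  n=3
  n=4
  n=5
  n=6
  n=7
  res=[1, 6]

Final answer: [1, 6]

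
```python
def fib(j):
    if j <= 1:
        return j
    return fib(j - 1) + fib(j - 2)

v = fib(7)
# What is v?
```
Call trace (a repeated sub-call is expanded the first time; later identical calls just restate its return value):
fib(j=7)
  fib(j=6)
    fib(j=5)
      fib(j=4)
        fib(j=3)
          fib(j=2)
            fib(j=1)
            -> return 1
            fib(j=0)
            -> return 0
          -> return 1
          fib(j=1)
          -> return 1
        -> return 2
        fib(j=2) -> return 1  (same call as traced above)
      -> return 3
      fib(j=3) -> return 2  (same call as traced above)
    -> return 5
    fib(j=4) -> return 3  (same call as traced above)
  -> return 8
  fib(j=5) -> return 5  (same call as traced above)
-> return 13

Final answer: 13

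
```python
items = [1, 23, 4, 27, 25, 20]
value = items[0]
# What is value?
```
Trace:
  items=[1, 23, 4, 27, 25, 20]
  items=[1, 23, 4, 27, 25, 20], value=1

Final answer: 1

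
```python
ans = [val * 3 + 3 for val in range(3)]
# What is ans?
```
Trace:
  val=0
  val=1
  val=2
  ans=[3, 6, 9]

Final answer: [3, 6, 9]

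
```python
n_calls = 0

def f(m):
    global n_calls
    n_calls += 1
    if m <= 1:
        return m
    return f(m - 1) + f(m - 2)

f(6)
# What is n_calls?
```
Call trace (a repeated sub-call is expanded the first time; later identical calls just restate its return value):
f(m=6)
  f(m=5)
    f(m=4)
      f(m=3)
        f(m=2)
          f(m=1)
          -> return 1
          f(m=0)
          -> return 0
        -> return 1
        f(m=1)
        -> return 1
      -> return 2
      f(m=2) -> return 1  (same call as traced above)
    -> return 3
    f(m=3) -> return 2  (same call as traced above)
  -> return 5
  f(m=4) -> return 3  (same call as traced above)
-> return 8

n_calls is incremented once per call, so count the calls in each subtree. Let C(m) = number of calls made by f(m).
C(0) = C(1) = 1 (base case, no recursion); C(m) = 1 + C(m - 1) + C(m - 2) otherwise.
C(2) = 1 + C(1) + C(0) = 1 + 1 + 1 = 3
C(3) = 1 + C(2) + C(1) = 1 + 3 + 1 = 5
C(4) = 1 + C(3) + C(2) = 1 + 5 + 3 = 9
C(5) = 1 + C(4) + C(3) = 1 + 9 + 5 = 15
C(6) = 1 + C(5) + C(4) = 1 + 15 + 9 = 25
n_calls = C(6) = 25

Final answer: 25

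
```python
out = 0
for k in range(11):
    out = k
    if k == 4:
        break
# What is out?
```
Trace:
  out=0
  out=0, k=0
  out=1, k=1
  out=2, k=2
  out=3, k=3
  out=4, k=4

Final answer: 4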